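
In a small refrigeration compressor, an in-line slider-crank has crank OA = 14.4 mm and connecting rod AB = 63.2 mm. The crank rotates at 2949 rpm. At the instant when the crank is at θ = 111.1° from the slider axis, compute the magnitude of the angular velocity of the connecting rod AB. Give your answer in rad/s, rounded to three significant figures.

ω = 308.8 rad/s (converted from 2949 rpm).
The rod makes angle φ with the slider axis where L sinφ = r sinθ; differentiating, L cosφ·φ̇ = r ω cosθ.
L cosφ = √(L² − r² sin²θ) = 0.061756 m.
|ω_rod| = r ω |cosθ| / √(L² − r² sin²θ) = 0.0144·308.8·0.36000/0.061756 = 25.923 rad/s.

25.9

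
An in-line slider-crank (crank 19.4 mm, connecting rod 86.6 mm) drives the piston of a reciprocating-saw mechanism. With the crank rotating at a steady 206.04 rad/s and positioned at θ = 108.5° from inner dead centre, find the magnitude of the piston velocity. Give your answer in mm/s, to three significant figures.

ω = 206 rad/s
For an in-line slider-crank, x = r cosθ + √(L² − r² sin²θ), so v = −rω sinθ·[1 + r cosθ/√(L² − r² sin²θ)].
With r = 0.0194 m, L = 0.0866 m, θ = 108.5°: √(L² − r² sin²θ) = 0.084623 m.
v = −0.0194·206·0.94832·[1 + 0.0194·-0.31730/0.084623] = -3.5149 m/s.
|v| = 3.5149 m/s = 3514.9 mm/s.

3510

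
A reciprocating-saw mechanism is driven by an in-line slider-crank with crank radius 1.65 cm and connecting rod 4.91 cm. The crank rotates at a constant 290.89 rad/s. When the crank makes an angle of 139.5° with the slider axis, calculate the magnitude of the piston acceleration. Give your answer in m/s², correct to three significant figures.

973

ω = 290.9 rad/s
x(θ) = r cosθ + √(L² − r² sin²θ); with ω constant, a = ω²·d²x/dθ².
d²x/dθ² = −r cosθ − r²(cos2θ)/√u − r⁴ sin²2θ/(4u^{3/2}),  u = L² − r² sin²θ = 0.00229598 m².
Substituting r = 0.0165 m, L = 0.0491 m, θ = 139.5°: d²x/dθ² = +0.011494 m.
a = ω²·d²x/dθ² = (290.9)²·(+0.011494) = +972.55 m/s²;  |a| = 972.55 m/s².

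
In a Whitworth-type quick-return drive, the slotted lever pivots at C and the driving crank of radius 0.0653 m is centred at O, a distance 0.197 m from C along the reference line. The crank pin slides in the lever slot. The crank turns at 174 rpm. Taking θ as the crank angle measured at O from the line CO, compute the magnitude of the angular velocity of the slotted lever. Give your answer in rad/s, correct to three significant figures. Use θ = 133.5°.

ω = 18.22 rad/s (from 174 rpm).
Crank pin A relative to C: A = (d + r cosθ, r sinθ); lever angle φ = atan2(r sinθ, d + r cosθ).
Differentiating tanφ: φ̇ = rω(d cosθ + r)/(d² + r² + 2dr cosθ).
d² + r² + 2dr cosθ = |CA|² = 0.025363 m²;  d cosθ + r = -0.070306 m.
|ω_lever| = |0.0653·18.22·-0.070306| / 0.025363 = 3.2982 rad/s.

3.30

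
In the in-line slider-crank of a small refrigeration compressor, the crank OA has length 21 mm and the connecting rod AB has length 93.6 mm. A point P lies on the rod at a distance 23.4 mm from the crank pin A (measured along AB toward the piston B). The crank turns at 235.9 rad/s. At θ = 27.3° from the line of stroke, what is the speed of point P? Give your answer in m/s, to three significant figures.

ω = 235.9 rad/s.  Crank-pin speed |V_A| = rω = 4.9539 m/s, perpendicular to OA.
Rod angle: sinφ = −(r/L) sinθ ⇒ φ = -5.906°; ω_rod = −rω cosθ/√(L²−r²sin²θ) = -47.282 rad/s.
V_P = V_A + ω_rod × AP, with AP = 0.0234 m along the rod.
Components: V_Px = −rω sinθ − a·ω_rod·sinφ = -2.386 m/s;  V_Py = rω cosθ + a·ω_rod·cosφ = +3.3016 m/s.
|V_P| = √(V_Px² + V_Py²) = 4.0735 m/s.

4.07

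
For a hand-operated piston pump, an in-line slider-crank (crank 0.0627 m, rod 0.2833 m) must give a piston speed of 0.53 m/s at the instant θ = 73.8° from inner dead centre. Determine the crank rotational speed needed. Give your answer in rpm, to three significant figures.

79.1

For an in-line slider-crank, |v_piston| = rω|sinθ|·[1 + r cosθ/√(L² − r² sin²θ)].
With r = 0.0627 m, L = 0.2833 m, θ = 73.8°: the bracketed kinematic factor |dx/dθ| = 0.064015 m.
ω = v/|dx/dθ| = 0.53/0.064015 = 8.2793 rad/s.
N = 60ω/(2π) = 79.061 rpm.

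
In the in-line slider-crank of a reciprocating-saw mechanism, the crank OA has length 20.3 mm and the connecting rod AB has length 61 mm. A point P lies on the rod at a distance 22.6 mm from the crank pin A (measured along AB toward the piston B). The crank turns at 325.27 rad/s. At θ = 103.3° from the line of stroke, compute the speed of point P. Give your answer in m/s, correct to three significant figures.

6.31

ω = 325.3 rad/s.  Crank-pin speed |V_A| = rω = 6.603 m/s, perpendicular to OA.
Rod angle: sinφ = −(r/L) sinθ ⇒ φ = -18.897°; ω_rod = −rω cosθ/√(L²−r²sin²θ) = +26.32 rad/s.
V_P = V_A + ω_rod × AP, with AP = 0.0226 m along the rod.
Components: V_Px = −rω sinθ − a·ω_rod·sinφ = -6.2332 m/s;  V_Py = rω cosθ + a·ω_rod·cosφ = -0.95623 m/s.
|V_P| = √(V_Px² + V_Py²) = 6.3062 m/s.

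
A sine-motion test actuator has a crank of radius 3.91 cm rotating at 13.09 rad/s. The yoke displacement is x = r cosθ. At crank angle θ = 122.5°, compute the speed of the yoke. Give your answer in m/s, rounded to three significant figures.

0.432

ω = 13.09 rad/s
x = r cosθ ⇒ ẋ = −rω sinθ.
|v| = rω|sinθ| = 0.0391·13.09·|sin 122.5°| = 0.43166 m/s.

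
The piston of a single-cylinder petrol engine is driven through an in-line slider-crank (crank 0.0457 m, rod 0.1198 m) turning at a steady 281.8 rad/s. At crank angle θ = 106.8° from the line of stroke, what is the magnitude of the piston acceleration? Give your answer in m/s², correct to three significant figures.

ω = 281.8 rad/s
x(θ) = r cosθ + √(L² − r² sin²θ); with ω constant, a = ω²·d²x/dθ².
d²x/dθ² = −r cosθ − r²(cos2θ)/√u − r⁴ sin²2θ/(4u^{3/2}),  u = L² − r² sin²θ = 0.012438 m².
Substituting r = 0.0457 m, L = 0.1198 m, θ = 106.8°: d²x/dθ² = +0.028566 m.
a = ω²·d²x/dθ² = (281.8)²·(+0.028566) = +2268.4 m/s²;  |a| = 2268.4 m/s².

2270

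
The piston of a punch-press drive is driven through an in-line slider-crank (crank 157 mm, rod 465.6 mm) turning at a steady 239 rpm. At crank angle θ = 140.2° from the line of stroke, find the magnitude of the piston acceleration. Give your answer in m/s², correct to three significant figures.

68.4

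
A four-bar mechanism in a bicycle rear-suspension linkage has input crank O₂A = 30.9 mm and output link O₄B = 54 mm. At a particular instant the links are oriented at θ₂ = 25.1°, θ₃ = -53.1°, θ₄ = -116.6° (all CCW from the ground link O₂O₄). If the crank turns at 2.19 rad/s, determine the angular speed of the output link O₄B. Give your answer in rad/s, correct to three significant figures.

1.37

ω₂ = 2.19 rad/s
Differentiating the loop-closure r₂e^{iθ₂}+r₃e^{iθ₃}=r₁+r₄e^{iθ₄} gives r₂ω₂e^{iθ₂}+r₃ω₃e^{iθ₃}=r₄ω₄e^{iθ₄}.
Eliminating the other unknown: ω₄ = r₂ω₂ sin(θ₂−θ₃) / [r₄ sin(θ₄−θ₃)].
Numerator sine = +0.97887; denominator sine = -0.89493.
Result = 0.0309·2.19·(+0.97887) / (0.054·(-0.89493)) = -1.3707 rad/s; magnitude 1.3707 rad/s.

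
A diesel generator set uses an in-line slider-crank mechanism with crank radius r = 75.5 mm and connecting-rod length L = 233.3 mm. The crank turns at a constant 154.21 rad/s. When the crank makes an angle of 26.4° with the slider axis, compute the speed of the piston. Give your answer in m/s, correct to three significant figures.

6.69

ω = 154.2 rad/s
For an in-line slider-crank, x = r cosθ + √(L² − r² sin²θ), so v = −rω sinθ·[1 + r cosθ/√(L² − r² sin²θ)].
With r = 0.0755 m, L = 0.2333 m, θ = 26.4°: √(L² − r² sin²θ) = 0.23087 m.
v = −0.0755·154.2·0.44464·[1 + 0.0755·0.89571/0.23087] = -6.6932 m/s.
|v| = 6.6932 m/s.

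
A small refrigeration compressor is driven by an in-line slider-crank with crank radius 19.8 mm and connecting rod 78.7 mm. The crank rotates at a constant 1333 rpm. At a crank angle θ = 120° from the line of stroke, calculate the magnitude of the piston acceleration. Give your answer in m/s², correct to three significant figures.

ω = 2π·1333/60 = 139.6 rad/s
x(θ) = r cosθ + √(L² − r² sin²θ); with ω constant, a = ω²·d²x/dθ².
d²x/dθ² = −r cosθ − r²(cos2θ)/√u − r⁴ sin²2θ/(4u^{3/2}),  u = L² − r² sin²θ = 0.00589966 m².
Substituting r = 0.0198 m, L = 0.0787 m, θ = 120°: d²x/dθ² = +0.012388 m.
a = ω²·d²x/dθ² = (139.6)²·(+0.012388) = +241.4 m/s²;  |a| = 241.4 m/s².

241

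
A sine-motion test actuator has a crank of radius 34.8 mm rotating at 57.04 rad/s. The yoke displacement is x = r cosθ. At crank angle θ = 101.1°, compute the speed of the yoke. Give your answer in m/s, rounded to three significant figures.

ω = 57.04 rad/s
x = r cosθ ⇒ ẋ = −rω sinθ.
|v| = rω|sinθ| = 0.0348·57.04·|sin 101.1°| = 1.9479 m/s.

1.95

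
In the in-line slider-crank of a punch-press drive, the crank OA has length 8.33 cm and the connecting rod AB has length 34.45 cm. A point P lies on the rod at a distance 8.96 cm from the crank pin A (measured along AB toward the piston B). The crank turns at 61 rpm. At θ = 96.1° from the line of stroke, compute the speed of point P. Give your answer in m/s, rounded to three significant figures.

0.527

ω = 6.388 rad/s.  Crank-pin speed |V_A| = rω = 0.53211 m/s, perpendicular to OA.
Rod angle: sinφ = −(r/L) sinθ ⇒ φ = -13.912°; ω_rod = −rω cosθ/√(L²−r²sin²θ) = +0.16909 rad/s.
V_P = V_A + ω_rod × AP, with AP = 0.0896 m along the rod.
Components: V_Px = −rω sinθ − a·ω_rod·sinφ = -0.52546 m/s;  V_Py = rω cosθ + a·ω_rod·cosφ = -0.041838 m/s.
|V_P| = √(V_Px² + V_Py²) = 0.52712 m/s.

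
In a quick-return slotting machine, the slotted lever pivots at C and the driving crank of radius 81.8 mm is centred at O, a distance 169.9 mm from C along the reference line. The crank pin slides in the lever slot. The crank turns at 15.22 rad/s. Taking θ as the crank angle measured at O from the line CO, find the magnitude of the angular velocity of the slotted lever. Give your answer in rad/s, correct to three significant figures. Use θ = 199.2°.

10.5

ω = 15.22 rad/s
Crank pin A relative to C: A = (d + r cosθ, r sinθ); lever angle φ = atan2(r sinθ, d + r cosθ).
Differentiating tanφ: φ̇ = rω(d cosθ + r)/(d² + r² + 2dr cosθ).
d² + r² + 2dr cosθ = |CA|² = 0.0093077 m²;  d cosθ + r = -0.07865 m.
|ω_lever| = |0.0818·15.22·-0.07865| / 0.0093077 = 10.52 rad/s.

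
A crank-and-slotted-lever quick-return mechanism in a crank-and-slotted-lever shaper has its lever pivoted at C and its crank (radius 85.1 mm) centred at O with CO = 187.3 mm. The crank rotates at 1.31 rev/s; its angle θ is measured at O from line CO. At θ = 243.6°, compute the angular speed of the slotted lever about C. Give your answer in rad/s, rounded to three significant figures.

0.0453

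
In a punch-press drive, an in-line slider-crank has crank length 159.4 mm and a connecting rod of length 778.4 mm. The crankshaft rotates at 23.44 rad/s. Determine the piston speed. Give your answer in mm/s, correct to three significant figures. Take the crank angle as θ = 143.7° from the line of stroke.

1840

ω = 23.44 rad/s
For an in-line slider-crank, x = r cosθ + √(L² − r² sin²θ), so v = −rω sinθ·[1 + r cosθ/√(L² − r² sin²θ)].
With r = 0.1594 m, L = 0.7784 m, θ = 143.7°: √(L² − r² sin²θ) = 0.77266 m.
v = −0.1594·23.44·0.59201·[1 + 0.1594·-0.80593/0.77266] = -1.8442 m/s.
|v| = 1.8442 m/s = 1844.2 mm/s.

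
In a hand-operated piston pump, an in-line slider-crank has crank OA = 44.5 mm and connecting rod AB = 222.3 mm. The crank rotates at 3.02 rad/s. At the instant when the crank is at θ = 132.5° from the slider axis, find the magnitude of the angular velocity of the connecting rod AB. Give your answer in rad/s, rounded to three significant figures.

0.413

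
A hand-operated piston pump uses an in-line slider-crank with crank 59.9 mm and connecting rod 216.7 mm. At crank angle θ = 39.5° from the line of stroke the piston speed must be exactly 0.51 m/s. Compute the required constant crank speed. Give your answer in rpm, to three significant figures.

For an in-line slider-crank, |v_piston| = rω|sinθ|·[1 + r cosθ/√(L² − r² sin²θ)].
With r = 0.0599 m, L = 0.2167 m, θ = 39.5°: the bracketed kinematic factor |dx/dθ| = 0.046356 m.
ω = v/|dx/dθ| = 0.51/0.046356 = 11.002 rad/s.
N = 60ω/(2π) = 105.06 rpm.

105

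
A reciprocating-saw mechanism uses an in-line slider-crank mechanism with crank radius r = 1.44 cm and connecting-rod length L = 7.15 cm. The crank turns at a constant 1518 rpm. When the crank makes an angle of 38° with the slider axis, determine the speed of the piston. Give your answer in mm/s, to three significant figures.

1630

ω = 2π·1518/60 = 159 rad/s
For an in-line slider-crank, x = r cosθ + √(L² − r² sin²θ), so v = −rω sinθ·[1 + r cosθ/√(L² − r² sin²θ)].
With r = 0.0144 m, L = 0.0715 m, θ = 38°: √(L² − r² sin²θ) = 0.070948 m.
v = −0.0144·159·0.61566·[1 + 0.0144·0.78801/0.070948] = -1.6347 m/s.
|v| = 1.6347 m/s = 1634.7 mm/s.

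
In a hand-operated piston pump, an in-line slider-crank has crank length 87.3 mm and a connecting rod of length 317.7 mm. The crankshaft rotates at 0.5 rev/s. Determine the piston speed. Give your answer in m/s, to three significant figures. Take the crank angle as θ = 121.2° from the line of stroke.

ω = 2π·0.5 = 3.142 rad/s
For an in-line slider-crank, x = r cosθ + √(L² − r² sin²θ), so v = −rω sinθ·[1 + r cosθ/√(L² − r² sin²θ)].
With r = 0.0873 m, L = 0.3177 m, θ = 121.2°: √(L² − r² sin²θ) = 0.3088 m.
v = −0.0873·3.142·0.85536·[1 + 0.0873·-0.51803/0.3088] = -0.20024 m/s.
|v| = 0.20024 m/s.

0.200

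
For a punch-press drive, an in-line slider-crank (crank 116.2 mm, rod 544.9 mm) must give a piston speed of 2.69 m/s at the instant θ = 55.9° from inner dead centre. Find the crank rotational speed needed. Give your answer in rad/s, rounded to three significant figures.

For an in-line slider-crank, |v_piston| = rω|sinθ|·[1 + r cosθ/√(L² − r² sin²θ)].
With r = 0.1162 m, L = 0.5449 m, θ = 55.9°: the bracketed kinematic factor |dx/dθ| = 0.10791 m.
ω = v/|dx/dθ| = 2.69/0.10791 = 24.929 rad/s.

24.9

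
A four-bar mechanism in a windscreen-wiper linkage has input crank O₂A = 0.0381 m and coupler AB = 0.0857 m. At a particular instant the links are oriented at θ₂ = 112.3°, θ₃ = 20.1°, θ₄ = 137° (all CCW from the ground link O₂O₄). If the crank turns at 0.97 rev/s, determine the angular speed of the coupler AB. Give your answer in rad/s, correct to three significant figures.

1.27

ω₂ = 6.095 rad/s (from 0.97 rev/s).
Differentiating the loop-closure r₂e^{iθ₂}+r₃e^{iθ₃}=r₁+r₄e^{iθ₄} gives r₂ω₂e^{iθ₂}+r₃ω₃e^{iθ₃}=r₄ω₄e^{iθ₄}.
Eliminating the other unknown: ω₃ = r₂ω₂ sin(θ₄−θ₂) / [r₃ sin(θ₃−θ₄)].
Numerator sine = +0.41787; denominator sine = -0.89180.
Result = 0.0381·6.095·(+0.41787) / (0.0857·(-0.89180)) = -1.2696 rad/s; magnitude 1.2696 rad/s.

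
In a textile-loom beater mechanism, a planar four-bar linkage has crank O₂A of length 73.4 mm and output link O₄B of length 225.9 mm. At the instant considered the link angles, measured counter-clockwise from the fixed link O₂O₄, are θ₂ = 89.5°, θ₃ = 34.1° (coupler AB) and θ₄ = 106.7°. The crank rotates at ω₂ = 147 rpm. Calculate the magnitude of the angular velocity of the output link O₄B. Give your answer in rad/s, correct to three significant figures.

4.31

ω₂ = 15.39 rad/s (from 147 rpm).
Differentiating the loop-closure r₂e^{iθ₂}+r₃e^{iθ₃}=r₁+r₄e^{iθ₄} gives r₂ω₂e^{iθ₂}+r₃ω₃e^{iθ₃}=r₄ω₄e^{iθ₄}.
Eliminating the other unknown: ω₄ = r₂ω₂ sin(θ₂−θ₃) / [r₄ sin(θ₄−θ₃)].
Numerator sine = +0.82314; denominator sine = +0.95424.
Result = 0.0734·15.39·(+0.82314) / (0.2259·(+0.95424)) = +4.3146 rad/s; magnitude 4.3146 rad/s.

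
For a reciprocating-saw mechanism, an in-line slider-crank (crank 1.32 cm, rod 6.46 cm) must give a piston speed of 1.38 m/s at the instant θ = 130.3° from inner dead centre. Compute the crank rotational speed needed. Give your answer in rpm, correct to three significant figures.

For an in-line slider-crank, |v_piston| = rω|sinθ|·[1 + r cosθ/√(L² − r² sin²θ)].
With r = 0.0132 m, L = 0.0646 m, θ = 130.3°: the bracketed kinematic factor |dx/dθ| = 0.0087203 m.
ω = v/|dx/dθ| = 1.38/0.0087203 = 158.25 rad/s.
N = 60ω/(2π) = 1511.2 rpm.

1510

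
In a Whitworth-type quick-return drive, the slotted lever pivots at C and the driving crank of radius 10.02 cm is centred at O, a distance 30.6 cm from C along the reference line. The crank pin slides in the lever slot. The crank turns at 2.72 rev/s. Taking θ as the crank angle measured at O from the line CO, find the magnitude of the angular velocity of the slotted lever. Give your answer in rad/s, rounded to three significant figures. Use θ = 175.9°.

ω = 17.09 rad/s (from 2.72 rev/s).
Crank pin A relative to C: A = (d + r cosθ, r sinθ); lever angle φ = atan2(r sinθ, d + r cosθ).
Differentiating tanφ: φ̇ = rω(d cosθ + r)/(d² + r² + 2dr cosθ).
d² + r² + 2dr cosθ = |CA|² = 0.0425106 m²;  d cosθ + r = -0.20502 m.
|ω_lever| = |0.1002·17.09·-0.20502| / 0.0425106 = 8.2587 rad/s.

8.26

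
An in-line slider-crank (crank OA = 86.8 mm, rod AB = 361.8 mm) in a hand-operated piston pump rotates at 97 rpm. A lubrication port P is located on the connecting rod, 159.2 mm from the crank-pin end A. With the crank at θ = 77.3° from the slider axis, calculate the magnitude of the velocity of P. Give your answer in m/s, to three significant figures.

ω = 10.16 rad/s.  Crank-pin speed |V_A| = rω = 0.8817 m/s, perpendicular to OA.
Rod angle: sinφ = −(r/L) sinθ ⇒ φ = -13.535°; ω_rod = −rω cosθ/√(L²−r²sin²θ) = -0.55107 rad/s.
V_P = V_A + ω_rod × AP, with AP = 0.1592 m along the rod.
Components: V_Px = −rω sinθ − a·ω_rod·sinφ = -0.88066 m/s;  V_Py = rω cosθ + a·ω_rod·cosφ = +0.10855 m/s.
|V_P| = √(V_Px² + V_Py²) = 0.88732 m/s.

0.887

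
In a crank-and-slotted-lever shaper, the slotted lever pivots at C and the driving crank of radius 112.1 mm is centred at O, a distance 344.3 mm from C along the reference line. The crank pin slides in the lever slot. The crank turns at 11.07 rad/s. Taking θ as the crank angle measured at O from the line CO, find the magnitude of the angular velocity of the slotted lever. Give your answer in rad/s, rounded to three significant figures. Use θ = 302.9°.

ω = 11.07 rad/s
Crank pin A relative to C: A = (d + r cosθ, r sinθ); lever angle φ = atan2(r sinθ, d + r cosθ).
Differentiating tanφ: φ̇ = rω(d cosθ + r)/(d² + r² + 2dr cosθ).
d² + r² + 2dr cosθ = |CA|² = 0.173038 m²;  d cosθ + r = +0.29911 m.
|ω_lever| = |0.1121·11.07·+0.29911| / 0.173038 = 2.1451 rad/s.

2.15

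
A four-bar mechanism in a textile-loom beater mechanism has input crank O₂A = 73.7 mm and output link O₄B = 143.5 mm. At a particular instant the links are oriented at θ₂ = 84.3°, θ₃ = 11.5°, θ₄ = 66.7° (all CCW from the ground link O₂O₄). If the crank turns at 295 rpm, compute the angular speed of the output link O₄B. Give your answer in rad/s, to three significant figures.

ω₂ = 30.89 rad/s (from 295 rpm).
Differentiating the loop-closure r₂e^{iθ₂}+r₃e^{iθ₃}=r₁+r₄e^{iθ₄} gives r₂ω₂e^{iθ₂}+r₃ω₃e^{iθ₃}=r₄ω₄e^{iθ₄}.
Eliminating the other unknown: ω₄ = r₂ω₂ sin(θ₂−θ₃) / [r₄ sin(θ₄−θ₃)].
Numerator sine = +0.95528; denominator sine = +0.82115.
Result = 0.0737·30.89·(+0.95528) / (0.1435·(+0.82115)) = +18.458 rad/s; magnitude 18.458 rad/s.

18.5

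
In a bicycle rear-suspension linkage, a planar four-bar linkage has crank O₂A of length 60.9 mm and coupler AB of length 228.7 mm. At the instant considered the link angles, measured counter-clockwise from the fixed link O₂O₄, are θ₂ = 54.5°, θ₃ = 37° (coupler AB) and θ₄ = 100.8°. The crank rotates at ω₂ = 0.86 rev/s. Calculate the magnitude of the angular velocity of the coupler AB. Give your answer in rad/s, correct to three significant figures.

ω₂ = 5.404 rad/s (from 0.86 rev/s).
Differentiating the loop-closure r₂e^{iθ₂}+r₃e^{iθ₃}=r₁+r₄e^{iθ₄} gives r₂ω₂e^{iθ₂}+r₃ω₃e^{iθ₃}=r₄ω₄e^{iθ₄}.
Eliminating the other unknown: ω₃ = r₂ω₂ sin(θ₄−θ₂) / [r₃ sin(θ₃−θ₄)].
Numerator sine = +0.72297; denominator sine = -0.89726.
Result = 0.0609·5.404·(+0.72297) / (0.2287·(-0.89726)) = -1.1594 rad/s; magnitude 1.1594 rad/s.

1.16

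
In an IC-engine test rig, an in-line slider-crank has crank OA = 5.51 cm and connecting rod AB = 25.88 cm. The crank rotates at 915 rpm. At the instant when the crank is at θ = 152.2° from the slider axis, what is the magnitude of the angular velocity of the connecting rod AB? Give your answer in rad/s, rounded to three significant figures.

18.1

ω = 95.82 rad/s (converted from 915 rpm).
The rod makes angle φ with the slider axis where L sinφ = r sinθ; differentiating, L cosφ·φ̇ = r ω cosθ.
L cosφ = √(L² − r² sin²θ) = 0.25752 m.
|ω_rod| = r ω |cosθ| / √(L² − r² sin²θ) = 0.0551·95.82·0.88458/0.25752 = 18.135 rad/s.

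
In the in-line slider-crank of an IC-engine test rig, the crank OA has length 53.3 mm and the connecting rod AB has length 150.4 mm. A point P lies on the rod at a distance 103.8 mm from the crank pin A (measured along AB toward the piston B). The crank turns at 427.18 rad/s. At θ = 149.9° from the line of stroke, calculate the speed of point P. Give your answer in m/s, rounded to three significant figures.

10.8

ω = 427.2 rad/s.  Crank-pin speed |V_A| = rω = 22.769 m/s, perpendicular to OA.
Rod angle: sinφ = −(r/L) sinθ ⇒ φ = -10.238°; ω_rod = −rω cosθ/√(L²−r²sin²θ) = +133.09 rad/s.
V_P = V_A + ω_rod × AP, with AP = 0.1038 m along the rod.
Components: V_Px = −rω sinθ − a·ω_rod·sinφ = -8.9634 m/s;  V_Py = rω cosθ + a·ω_rod·cosφ = -6.1034 m/s.
|V_P| = √(V_Px² + V_Py²) = 10.844 m/s.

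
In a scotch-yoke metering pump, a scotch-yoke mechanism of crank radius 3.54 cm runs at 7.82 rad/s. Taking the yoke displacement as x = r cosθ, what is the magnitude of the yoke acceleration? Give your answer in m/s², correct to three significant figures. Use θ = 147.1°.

1.82

ω = 7.82 rad/s
x = r cosθ ⇒ ẍ = −rω² cosθ (ω constant).
|a| = rω²|cosθ| = 0.0354·(7.82)²·|cos 147.1°| = 1.8176 m/s².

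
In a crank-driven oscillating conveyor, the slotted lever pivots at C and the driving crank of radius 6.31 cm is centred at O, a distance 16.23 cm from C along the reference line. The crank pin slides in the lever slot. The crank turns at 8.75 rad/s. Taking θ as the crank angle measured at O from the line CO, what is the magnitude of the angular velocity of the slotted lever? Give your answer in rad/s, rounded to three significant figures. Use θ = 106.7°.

0.372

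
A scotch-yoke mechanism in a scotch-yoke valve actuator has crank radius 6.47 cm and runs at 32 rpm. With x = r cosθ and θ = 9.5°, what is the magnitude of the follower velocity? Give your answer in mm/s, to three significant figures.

ω = 3.351 rad/s (from 32 rpm).
x = r cosθ ⇒ ẋ = −rω sinθ.
|v| = rω|sinθ| = 0.0647·3.351·|sin 9.5°| = 0.035784 m/s = 35.784 mm/s.

35.8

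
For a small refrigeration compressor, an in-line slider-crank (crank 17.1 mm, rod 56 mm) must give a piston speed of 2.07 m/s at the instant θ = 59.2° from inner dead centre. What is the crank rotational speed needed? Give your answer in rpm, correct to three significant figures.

For an in-line slider-crank, |v_piston| = rω|sinθ|·[1 + r cosθ/√(L² − r² sin²θ)].
With r = 0.0171 m, L = 0.056 m, θ = 59.2°: the bracketed kinematic factor |dx/dθ| = 0.017068 m.
ω = v/|dx/dθ| = 2.07/0.017068 = 121.28 rad/s.
N = 60ω/(2π) = 1158.1 rpm.

1160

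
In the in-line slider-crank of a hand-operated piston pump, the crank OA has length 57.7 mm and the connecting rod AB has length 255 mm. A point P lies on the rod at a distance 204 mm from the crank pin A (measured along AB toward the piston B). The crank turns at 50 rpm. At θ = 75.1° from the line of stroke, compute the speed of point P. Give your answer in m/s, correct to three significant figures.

ω = 5.236 rad/s.  Crank-pin speed |V_A| = rω = 0.30212 m/s, perpendicular to OA.
Rod angle: sinφ = −(r/L) sinθ ⇒ φ = -12.631°; ω_rod = −rω cosθ/√(L²−r²sin²θ) = -0.3122 rad/s.
V_P = V_A + ω_rod × AP, with AP = 0.204 m along the rod.
Components: V_Px = −rω sinθ − a·ω_rod·sinφ = -0.30588 m/s;  V_Py = rω cosθ + a·ω_rod·cosφ = +0.015537 m/s.
|V_P| = √(V_Px² + V_Py²) = 0.30628 m/s.

0.306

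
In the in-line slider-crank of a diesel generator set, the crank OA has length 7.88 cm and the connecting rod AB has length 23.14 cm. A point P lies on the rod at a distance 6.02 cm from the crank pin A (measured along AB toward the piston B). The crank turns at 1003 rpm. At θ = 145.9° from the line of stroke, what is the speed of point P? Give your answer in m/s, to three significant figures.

ω = 105 rad/s.  Crank-pin speed |V_A| = rω = 8.2767 m/s, perpendicular to OA.
Rod angle: sinφ = −(r/L) sinθ ⇒ φ = -11.006°; ω_rod = −rω cosθ/√(L²−r²sin²θ) = +30.173 rad/s.
V_P = V_A + ω_rod × AP, with AP = 0.0602 m along the rod.
Components: V_Px = −rω sinθ − a·ω_rod·sinφ = -4.2934 m/s;  V_Py = rω cosθ + a·ω_rod·cosφ = -5.0706 m/s.
|V_P| = √(V_Px² + V_Py²) = 6.6441 m/s.

6.64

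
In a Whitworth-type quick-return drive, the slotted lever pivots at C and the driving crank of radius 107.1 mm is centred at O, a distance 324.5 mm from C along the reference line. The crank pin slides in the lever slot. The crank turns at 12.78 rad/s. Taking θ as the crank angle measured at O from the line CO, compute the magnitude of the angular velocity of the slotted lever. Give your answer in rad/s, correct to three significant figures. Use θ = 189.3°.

ω = 12.78 rad/s
Crank pin A relative to C: A = (d + r cosθ, r sinθ); lever angle φ = atan2(r sinθ, d + r cosθ).
Differentiating tanφ: φ̇ = rω(d cosθ + r)/(d² + r² + 2dr cosθ).
d² + r² + 2dr cosθ = |CA|² = 0.0481764 m²;  d cosθ + r = -0.21313 m.
|ω_lever| = |0.1071·12.78·-0.21313| / 0.0481764 = 6.0554 rad/s.

6.06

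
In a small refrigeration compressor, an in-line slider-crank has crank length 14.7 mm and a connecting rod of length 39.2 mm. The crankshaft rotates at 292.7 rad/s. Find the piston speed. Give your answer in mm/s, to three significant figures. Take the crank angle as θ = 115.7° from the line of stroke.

ω = 292.7 rad/s
For an in-line slider-crank, x = r cosθ + √(L² − r² sin²θ), so v = −rω sinθ·[1 + r cosθ/√(L² − r² sin²θ)].
With r = 0.0147 m, L = 0.0392 m, θ = 115.7°: √(L² − r² sin²θ) = 0.036894 m.
v = −0.0147·292.7·0.90108·[1 + 0.0147·-0.43366/0.036894] = -3.2072 m/s.
|v| = 3.2072 m/s = 3207.2 mm/s.

3210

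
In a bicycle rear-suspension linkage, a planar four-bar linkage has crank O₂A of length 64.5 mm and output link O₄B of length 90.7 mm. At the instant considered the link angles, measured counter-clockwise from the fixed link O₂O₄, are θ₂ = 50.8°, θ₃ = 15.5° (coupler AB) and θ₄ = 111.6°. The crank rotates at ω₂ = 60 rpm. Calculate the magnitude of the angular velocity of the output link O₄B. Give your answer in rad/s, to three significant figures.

ω₂ = 6.283 rad/s (from 60 rpm).
Differentiating the loop-closure r₂e^{iθ₂}+r₃e^{iθ₃}=r₁+r₄e^{iθ₄} gives r₂ω₂e^{iθ₂}+r₃ω₃e^{iθ₃}=r₄ω₄e^{iθ₄}.
Eliminating the other unknown: ω₄ = r₂ω₂ sin(θ₂−θ₃) / [r₄ sin(θ₄−θ₃)].
Numerator sine = +0.57786; denominator sine = +0.99434.
Result = 0.0645·6.283·(+0.57786) / (0.0907·(+0.99434)) = +2.5967 rad/s; magnitude 2.5967 rad/s.

2.60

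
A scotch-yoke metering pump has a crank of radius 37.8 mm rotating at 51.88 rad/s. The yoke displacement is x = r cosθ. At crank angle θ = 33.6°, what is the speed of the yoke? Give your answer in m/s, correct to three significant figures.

ω = 51.88 rad/s
x = r cosθ ⇒ ẋ = −rω sinθ.
|v| = rω|sinθ| = 0.0378·51.88·|sin 33.6°| = 1.0852 m/s.

1.09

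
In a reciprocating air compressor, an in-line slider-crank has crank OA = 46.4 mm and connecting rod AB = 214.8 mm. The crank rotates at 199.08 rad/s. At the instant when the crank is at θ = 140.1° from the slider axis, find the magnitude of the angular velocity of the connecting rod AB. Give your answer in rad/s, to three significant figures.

ω = 199.1 rad/s
The rod makes angle φ with the slider axis where L sinφ = r sinθ; differentiating, L cosφ·φ̇ = r ω cosθ.
L cosφ = √(L² − r² sin²θ) = 0.21273 m.
|ω_rod| = r ω |cosθ| / √(L² − r² sin²θ) = 0.0464·199.1·0.76717/0.21273 = 33.313 rad/s.

33.3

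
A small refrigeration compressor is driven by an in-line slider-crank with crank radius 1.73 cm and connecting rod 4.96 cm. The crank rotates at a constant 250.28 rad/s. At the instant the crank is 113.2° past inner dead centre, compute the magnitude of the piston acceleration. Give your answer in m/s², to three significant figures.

ω = 250.3 rad/s
x(θ) = r cosθ + √(L² − r² sin²θ); with ω constant, a = ω²·d²x/dθ².
d²x/dθ² = −r cosθ − r²(cos2θ)/√u − r⁴ sin²2θ/(4u^{3/2}),  u = L² − r² sin²θ = 0.00220732 m².
Substituting r = 0.0173 m, L = 0.0496 m, θ = 113.2°: d²x/dθ² = +0.011095 m.
a = ω²·d²x/dθ² = (250.3)²·(+0.011095) = +694.99 m/s²;  |a| = 694.99 m/s².

695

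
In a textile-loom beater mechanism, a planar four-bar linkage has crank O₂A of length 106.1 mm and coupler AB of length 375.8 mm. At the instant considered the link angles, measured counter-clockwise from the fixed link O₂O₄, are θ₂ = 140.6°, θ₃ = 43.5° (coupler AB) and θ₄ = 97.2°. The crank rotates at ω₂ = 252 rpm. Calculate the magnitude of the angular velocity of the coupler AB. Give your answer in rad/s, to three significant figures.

ω₂ = 26.39 rad/s (from 252 rpm).
Differentiating the loop-closure r₂e^{iθ₂}+r₃e^{iθ₃}=r₁+r₄e^{iθ₄} gives r₂ω₂e^{iθ₂}+r₃ω₃e^{iθ₃}=r₄ω₄e^{iθ₄}.
Eliminating the other unknown: ω₃ = r₂ω₂ sin(θ₄−θ₂) / [r₃ sin(θ₃−θ₄)].
Numerator sine = -0.68709; denominator sine = -0.80593.
Result = 0.1061·26.39·(-0.68709) / (0.3758·(-0.80593)) = +6.3519 rad/s; magnitude 6.3519 rad/s.

6.35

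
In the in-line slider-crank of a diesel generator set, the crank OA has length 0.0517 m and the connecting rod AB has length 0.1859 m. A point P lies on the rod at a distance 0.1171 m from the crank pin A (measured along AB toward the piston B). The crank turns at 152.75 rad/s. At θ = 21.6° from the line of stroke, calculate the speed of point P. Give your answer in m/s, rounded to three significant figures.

4.34

ω = 152.8 rad/s.  Crank-pin speed |V_A| = rω = 7.8972 m/s, perpendicular to OA.
Rod angle: sinφ = −(r/L) sinθ ⇒ φ = -5.876°; ω_rod = −rω cosθ/√(L²−r²sin²θ) = -39.706 rad/s.
V_P = V_A + ω_rod × AP, with AP = 0.1171 m along the rod.
Components: V_Px = −rω sinθ − a·ω_rod·sinφ = -3.3832 m/s;  V_Py = rω cosθ + a·ω_rod·cosφ = +2.7174 m/s.
|V_P| = √(V_Px² + V_Py²) = 4.3394 m/s.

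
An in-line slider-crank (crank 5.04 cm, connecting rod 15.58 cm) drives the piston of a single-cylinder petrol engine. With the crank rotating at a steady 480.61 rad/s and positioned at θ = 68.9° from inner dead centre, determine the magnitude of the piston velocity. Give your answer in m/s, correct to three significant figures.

ω = 480.6 rad/s
For an in-line slider-crank, x = r cosθ + √(L² − r² sin²θ), so v = −rω sinθ·[1 + r cosθ/√(L² − r² sin²θ)].
With r = 0.0504 m, L = 0.1558 m, θ = 68.9°: √(L² − r² sin²θ) = 0.14854 m.
v = −0.0504·480.6·0.93295·[1 + 0.0504·0.36000/0.14854] = -25.359 m/s.
|v| = 25.359 m/s.

25.4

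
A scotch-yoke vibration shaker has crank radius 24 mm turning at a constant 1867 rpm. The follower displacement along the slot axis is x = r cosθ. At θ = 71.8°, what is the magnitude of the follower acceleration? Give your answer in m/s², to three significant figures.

287

ω = 195.5 rad/s (from 1867 rpm).
x = r cosθ ⇒ ẍ = −rω² cosθ (ω constant).
|a| = rω²|cosθ| = 0.024·(195.5)²·|cos 71.8°| = 286.53 m/s².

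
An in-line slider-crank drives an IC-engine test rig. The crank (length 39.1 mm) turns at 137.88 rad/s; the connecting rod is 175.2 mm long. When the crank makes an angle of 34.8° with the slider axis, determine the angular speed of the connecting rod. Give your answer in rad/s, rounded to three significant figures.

ω = 137.9 rad/s
The rod makes angle φ with the slider axis where L sinφ = r sinθ; differentiating, L cosφ·φ̇ = r ω cosθ.
L cosφ = √(L² − r² sin²θ) = 0.17377 m.
|ω_rod| = r ω |cosθ| / √(L² − r² sin²θ) = 0.0391·137.9·0.82115/0.17377 = 25.475 rad/s.

25.5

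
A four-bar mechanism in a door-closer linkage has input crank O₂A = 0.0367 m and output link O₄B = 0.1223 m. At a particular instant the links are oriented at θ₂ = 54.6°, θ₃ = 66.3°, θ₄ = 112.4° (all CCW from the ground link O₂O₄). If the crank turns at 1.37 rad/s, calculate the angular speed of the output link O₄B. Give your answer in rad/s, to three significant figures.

ω₂ = 1.37 rad/s
Differentiating the loop-closure r₂e^{iθ₂}+r₃e^{iθ₃}=r₁+r₄e^{iθ₄} gives r₂ω₂e^{iθ₂}+r₃ω₃e^{iθ₃}=r₄ω₄e^{iθ₄}.
Eliminating the other unknown: ω₄ = r₂ω₂ sin(θ₂−θ₃) / [r₄ sin(θ₄−θ₃)].
Numerator sine = -0.20279; denominator sine = +0.72055.
Result = 0.0367·1.37·(-0.20279) / (0.1223·(+0.72055)) = -0.1157 rad/s; magnitude 0.1157 rad/s.

0.116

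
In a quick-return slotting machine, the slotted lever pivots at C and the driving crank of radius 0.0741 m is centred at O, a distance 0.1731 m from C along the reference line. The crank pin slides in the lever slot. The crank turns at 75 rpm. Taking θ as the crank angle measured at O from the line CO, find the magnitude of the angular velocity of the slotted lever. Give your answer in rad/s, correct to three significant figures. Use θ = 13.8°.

2.33

ω = 7.854 rad/s (from 75 rpm).
Crank pin A relative to C: A = (d + r cosθ, r sinθ); lever angle φ = atan2(r sinθ, d + r cosθ).
Differentiating tanφ: φ̇ = rω(d cosθ + r)/(d² + r² + 2dr cosθ).
d² + r² + 2dr cosθ = |CA|² = 0.0603673 m²;  d cosθ + r = +0.2422 m.
|ω_lever| = |0.0741·7.854·+0.2422| / 0.0603673 = 2.335 rad/s.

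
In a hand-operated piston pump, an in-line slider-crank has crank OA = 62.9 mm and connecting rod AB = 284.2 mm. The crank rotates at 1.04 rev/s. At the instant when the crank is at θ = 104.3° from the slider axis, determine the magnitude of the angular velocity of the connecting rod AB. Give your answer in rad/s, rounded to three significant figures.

0.366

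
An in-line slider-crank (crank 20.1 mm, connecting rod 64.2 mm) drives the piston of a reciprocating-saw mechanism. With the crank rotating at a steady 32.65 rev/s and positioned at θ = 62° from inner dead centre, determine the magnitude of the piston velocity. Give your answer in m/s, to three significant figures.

ω = 2π·32.6 = 205.1 rad/s
For an in-line slider-crank, x = r cosθ + √(L² − r² sin²θ), so v = −rω sinθ·[1 + r cosθ/√(L² − r² sin²θ)].
With r = 0.0201 m, L = 0.0642 m, θ = 62°: √(L² − r² sin²θ) = 0.061698 m.
v = −0.0201·205.1·0.88295·[1 + 0.0201·0.46947/0.061698] = -4.1976 m/s.
|v| = 4.1976 m/s.

4.20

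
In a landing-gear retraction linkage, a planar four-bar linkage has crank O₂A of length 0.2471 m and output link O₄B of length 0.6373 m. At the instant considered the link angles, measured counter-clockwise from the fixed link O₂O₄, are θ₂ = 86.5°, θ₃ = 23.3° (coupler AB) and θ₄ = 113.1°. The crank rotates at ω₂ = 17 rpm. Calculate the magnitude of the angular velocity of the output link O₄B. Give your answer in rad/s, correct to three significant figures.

0.616

ω₂ = 1.78 rad/s (from 17 rpm).
Differentiating the loop-closure r₂e^{iθ₂}+r₃e^{iθ₃}=r₁+r₄e^{iθ₄} gives r₂ω₂e^{iθ₂}+r₃ω₃e^{iθ₃}=r₄ω₄e^{iθ₄}.
Eliminating the other unknown: ω₄ = r₂ω₂ sin(θ₂−θ₃) / [r₄ sin(θ₄−θ₃)].
Numerator sine = +0.89259; denominator sine = +0.99999.
Result = 0.2471·1.78·(+0.89259) / (0.6373·(+0.99999)) = +0.61611 rad/s; magnitude 0.61611 rad/s.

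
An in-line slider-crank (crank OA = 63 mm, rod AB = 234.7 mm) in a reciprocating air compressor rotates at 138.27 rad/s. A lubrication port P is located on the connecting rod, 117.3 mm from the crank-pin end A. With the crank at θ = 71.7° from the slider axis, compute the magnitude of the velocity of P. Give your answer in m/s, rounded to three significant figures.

ω = 138.3 rad/s.  Crank-pin speed |V_A| = rω = 8.711 m/s, perpendicular to OA.
Rod angle: sinφ = −(r/L) sinθ ⇒ φ = -14.765°; ω_rod = −rω cosθ/√(L²−r²sin²θ) = -12.052 rad/s.
V_P = V_A + ω_rod × AP, with AP = 0.1173 m along the rod.
Components: V_Px = −rω sinθ − a·ω_rod·sinφ = -8.6307 m/s;  V_Py = rω cosθ + a·ω_rod·cosφ = +1.3682 m/s.
|V_P| = √(V_Px² + V_Py²) = 8.7385 m/s.

8.74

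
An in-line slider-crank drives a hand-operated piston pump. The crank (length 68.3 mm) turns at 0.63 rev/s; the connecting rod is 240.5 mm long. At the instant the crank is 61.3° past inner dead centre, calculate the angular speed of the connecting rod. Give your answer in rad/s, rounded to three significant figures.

ω = 3.958 rad/s (converted from 0.63 rev/s).
The rod makes angle φ with the slider axis where L sinφ = r sinθ; differentiating, L cosφ·φ̇ = r ω cosθ.
L cosφ = √(L² − r² sin²θ) = 0.23292 m.
|ω_rod| = r ω |cosθ| / √(L² − r² sin²θ) = 0.0683·3.958·0.48022/0.23292 = 0.55742 rad/s.

0.557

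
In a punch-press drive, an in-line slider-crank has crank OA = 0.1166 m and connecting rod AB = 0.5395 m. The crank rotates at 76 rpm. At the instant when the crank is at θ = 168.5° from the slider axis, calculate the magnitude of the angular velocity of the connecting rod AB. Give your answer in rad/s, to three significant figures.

ω = 7.959 rad/s (converted from 76 rpm).
The rod makes angle φ with the slider axis where L sinφ = r sinθ; differentiating, L cosφ·φ̇ = r ω cosθ.
L cosφ = √(L² − r² sin²θ) = 0.539 m.
|ω_rod| = r ω |cosθ| / √(L² − r² sin²θ) = 0.1166·7.959·0.97992/0.539 = 1.6871 rad/s.

1.69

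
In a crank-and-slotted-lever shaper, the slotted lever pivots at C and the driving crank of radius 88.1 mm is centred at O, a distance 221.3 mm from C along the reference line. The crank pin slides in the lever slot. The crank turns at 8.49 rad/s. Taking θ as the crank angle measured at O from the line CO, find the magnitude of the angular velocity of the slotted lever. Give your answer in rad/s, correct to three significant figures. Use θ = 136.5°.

ω = 8.49 rad/s
Crank pin A relative to C: A = (d + r cosθ, r sinθ); lever angle φ = atan2(r sinθ, d + r cosθ).
Differentiating tanφ: φ̇ = rω(d cosθ + r)/(d² + r² + 2dr cosθ).
d² + r² + 2dr cosθ = |CA|² = 0.0284507 m²;  d cosθ + r = -0.072425 m.
|ω_lever| = |0.0881·8.49·-0.072425| / 0.0284507 = 1.9041 rad/s.

1.90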